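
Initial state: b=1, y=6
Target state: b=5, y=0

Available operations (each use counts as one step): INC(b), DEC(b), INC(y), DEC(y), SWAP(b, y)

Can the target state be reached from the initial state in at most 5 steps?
Yes

Path (3 steps): DEC(b) → DEC(y) → SWAP(b, y)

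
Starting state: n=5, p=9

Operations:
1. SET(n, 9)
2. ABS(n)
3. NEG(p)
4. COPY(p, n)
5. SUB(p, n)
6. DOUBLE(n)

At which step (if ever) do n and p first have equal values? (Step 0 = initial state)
Step 1

n and p first become equal after step 1.

Comparing values at each step:
Initial: n=5, p=9
After step 1: n=9, p=9 ← equal!
After step 2: n=9, p=9 ← equal!
After step 3: n=9, p=-9
After step 4: n=9, p=9 ← equal!
After step 5: n=9, p=0
After step 6: n=18, p=0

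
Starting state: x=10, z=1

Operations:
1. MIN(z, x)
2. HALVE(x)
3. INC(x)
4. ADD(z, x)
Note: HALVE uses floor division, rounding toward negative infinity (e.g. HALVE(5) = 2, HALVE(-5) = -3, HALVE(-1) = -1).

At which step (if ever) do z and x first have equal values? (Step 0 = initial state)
Never

z and x never become equal during execution.

Comparing values at each step:
Initial: z=1, x=10
After step 1: z=1, x=10
After step 2: z=1, x=5
After step 3: z=1, x=6
After step 4: z=7, x=6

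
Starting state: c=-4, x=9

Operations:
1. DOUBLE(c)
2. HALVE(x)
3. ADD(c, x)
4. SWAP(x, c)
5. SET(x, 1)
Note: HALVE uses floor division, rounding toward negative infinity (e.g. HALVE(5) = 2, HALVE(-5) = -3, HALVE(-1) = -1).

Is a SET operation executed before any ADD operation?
No

First SET: step 5
First ADD: step 3
Since 5 > 3, ADD comes first.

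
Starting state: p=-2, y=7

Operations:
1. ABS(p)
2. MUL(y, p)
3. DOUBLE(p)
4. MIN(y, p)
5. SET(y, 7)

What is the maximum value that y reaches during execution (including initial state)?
14

Values of y at each step:
Initial: y = 7
After step 1: y = 7
After step 2: y = 14 ← maximum
After step 3: y = 14
After step 4: y = 4
After step 5: y = 7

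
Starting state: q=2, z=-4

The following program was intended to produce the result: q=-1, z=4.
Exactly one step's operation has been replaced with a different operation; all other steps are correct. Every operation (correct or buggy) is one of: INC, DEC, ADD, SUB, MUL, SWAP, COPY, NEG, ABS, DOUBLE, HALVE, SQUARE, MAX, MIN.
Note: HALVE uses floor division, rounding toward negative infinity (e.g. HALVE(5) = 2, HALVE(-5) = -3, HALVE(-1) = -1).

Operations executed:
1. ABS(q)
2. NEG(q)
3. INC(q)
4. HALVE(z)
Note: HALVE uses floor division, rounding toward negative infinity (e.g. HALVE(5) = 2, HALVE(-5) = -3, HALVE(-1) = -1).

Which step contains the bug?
Step 4

Trace with buggy code:
Initial: q=2, z=-4
After step 1: q=2, z=-4
After step 2: q=-2, z=-4
After step 3: q=-1, z=-4
After step 4: q=-1, z=-2
Actual final q=-1, z=-2 ≠ expected q=-1, z=4.
Step 4 is the only position where a single-operation replacement can produce the expected result.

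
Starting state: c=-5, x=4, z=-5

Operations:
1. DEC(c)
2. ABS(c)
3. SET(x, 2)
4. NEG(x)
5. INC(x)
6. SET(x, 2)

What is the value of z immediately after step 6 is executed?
z = -5

Tracing z through execution:
Initial: z = -5
After step 1 (DEC(c)): z = -5
After step 2 (ABS(c)): z = -5
After step 3 (SET(x, 2)): z = -5
After step 4 (NEG(x)): z = -5
After step 5 (INC(x)): z = -5
After step 6 (SET(x, 2)): z = -5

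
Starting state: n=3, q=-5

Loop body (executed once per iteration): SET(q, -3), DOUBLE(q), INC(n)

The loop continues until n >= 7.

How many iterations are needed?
4

Tracing iterations:
Initial: n=3, q=-5
After iteration 1: n=4, q=-6
After iteration 2: n=5, q=-6
After iteration 3: n=6, q=-6
After iteration 4: n=7, q=-6
n >= 7 now holds, so the loop exits after 4 iterations.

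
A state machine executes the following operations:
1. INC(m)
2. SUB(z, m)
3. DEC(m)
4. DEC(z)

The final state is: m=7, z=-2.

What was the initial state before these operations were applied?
m=7, z=7

Working backwards:
Final state: m=7, z=-2
Before step 4 (DEC(z)): m=7, z=-1
Before step 3 (DEC(m)): m=8, z=-1
Before step 2 (SUB(z, m)): m=8, z=7
Before step 1 (INC(m)): m=7, z=7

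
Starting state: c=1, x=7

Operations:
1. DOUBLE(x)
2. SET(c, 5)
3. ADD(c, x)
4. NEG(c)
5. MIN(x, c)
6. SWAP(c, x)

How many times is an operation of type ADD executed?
1

Counting ADD operations:
Step 3: ADD(c, x) ← ADD
Total: 1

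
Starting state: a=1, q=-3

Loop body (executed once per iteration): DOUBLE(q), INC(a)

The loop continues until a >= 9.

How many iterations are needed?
8

Tracing iterations:
Initial: a=1, q=-3
After iteration 1: a=2, q=-6
After iteration 2: a=3, q=-12
After iteration 3: a=4, q=-24
After iteration 4: a=5, q=-48
After iteration 5: a=6, q=-96
After iteration 6: a=7, q=-192
After iteration 7: a=8, q=-384
After iteration 8: a=9, q=-768
a >= 9 now holds, so the loop exits after 8 iterations.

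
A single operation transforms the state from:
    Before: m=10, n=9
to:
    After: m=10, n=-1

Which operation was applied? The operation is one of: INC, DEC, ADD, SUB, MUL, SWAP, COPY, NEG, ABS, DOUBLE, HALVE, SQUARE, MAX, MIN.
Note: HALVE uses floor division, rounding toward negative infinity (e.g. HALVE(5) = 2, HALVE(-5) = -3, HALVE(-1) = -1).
SUB(n, m)

Analyzing the change:
Before: m=10, n=9
After: m=10, n=-1
Variable n changed from 9 to -1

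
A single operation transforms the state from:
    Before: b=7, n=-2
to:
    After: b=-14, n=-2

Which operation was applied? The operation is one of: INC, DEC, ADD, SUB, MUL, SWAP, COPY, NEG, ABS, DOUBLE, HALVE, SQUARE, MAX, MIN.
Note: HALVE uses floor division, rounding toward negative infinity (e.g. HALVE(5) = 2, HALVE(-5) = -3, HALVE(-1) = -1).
MUL(b, n)

Analyzing the change:
Before: b=7, n=-2
After: b=-14, n=-2
Variable b changed from 7 to -14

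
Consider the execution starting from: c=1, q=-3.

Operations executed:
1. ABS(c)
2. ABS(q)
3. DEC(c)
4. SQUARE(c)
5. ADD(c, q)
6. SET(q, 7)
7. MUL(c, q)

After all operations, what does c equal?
c = 21

Tracing execution:
Step 1: ABS(c) → c = 1
Step 2: ABS(q) → c = 1
Step 3: DEC(c) → c = 0
Step 4: SQUARE(c) → c = 0
Step 5: ADD(c, q) → c = 3
Step 6: SET(q, 7) → c = 3
Step 7: MUL(c, q) → c = 21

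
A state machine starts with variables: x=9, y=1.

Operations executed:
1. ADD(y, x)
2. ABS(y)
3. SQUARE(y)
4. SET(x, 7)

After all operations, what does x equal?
x = 7

Tracing execution:
Step 1: ADD(y, x) → x = 9
Step 2: ABS(y) → x = 9
Step 3: SQUARE(y) → x = 9
Step 4: SET(x, 7) → x = 7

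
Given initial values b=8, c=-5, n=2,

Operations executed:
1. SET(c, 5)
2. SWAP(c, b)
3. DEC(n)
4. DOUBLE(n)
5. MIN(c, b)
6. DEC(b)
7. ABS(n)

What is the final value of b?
b = 4

Tracing execution:
Step 1: SET(c, 5) → b = 8
Step 2: SWAP(c, b) → b = 5
Step 3: DEC(n) → b = 5
Step 4: DOUBLE(n) → b = 5
Step 5: MIN(c, b) → b = 5
Step 6: DEC(b) → b = 4
Step 7: ABS(n) → b = 4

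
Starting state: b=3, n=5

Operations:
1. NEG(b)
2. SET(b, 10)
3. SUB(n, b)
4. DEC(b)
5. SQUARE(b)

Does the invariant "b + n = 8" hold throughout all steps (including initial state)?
No, violated after step 1

The invariant is violated after step 1.

State at each step:
Initial: b=3, n=5
After step 1: b=-3, n=5
After step 2: b=10, n=5
After step 3: b=10, n=-5
After step 4: b=9, n=-5
After step 5: b=81, n=-5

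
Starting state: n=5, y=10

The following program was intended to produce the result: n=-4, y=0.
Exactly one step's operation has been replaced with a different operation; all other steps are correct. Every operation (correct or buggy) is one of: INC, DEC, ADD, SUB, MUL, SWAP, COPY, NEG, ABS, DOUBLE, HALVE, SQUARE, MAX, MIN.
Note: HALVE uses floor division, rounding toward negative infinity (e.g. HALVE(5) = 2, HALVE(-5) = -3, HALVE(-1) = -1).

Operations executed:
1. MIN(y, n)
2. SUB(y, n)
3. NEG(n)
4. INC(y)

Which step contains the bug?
Step 4

Trace with buggy code:
Initial: n=5, y=10
After step 1: n=5, y=5
After step 2: n=5, y=0
After step 3: n=-5, y=0
After step 4: n=-5, y=1
Actual final n=-5, y=1 ≠ expected n=-4, y=0.
Step 4 is the only position where a single-operation replacement can produce the expected result.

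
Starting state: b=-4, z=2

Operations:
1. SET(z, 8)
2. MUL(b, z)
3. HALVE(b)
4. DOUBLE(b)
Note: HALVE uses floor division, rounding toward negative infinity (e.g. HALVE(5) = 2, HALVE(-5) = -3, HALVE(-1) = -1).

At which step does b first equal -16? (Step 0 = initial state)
Step 3

Tracing b:
Initial: b = -4
After step 1: b = -4
After step 2: b = -32
After step 3: b = -16 ← first occurrence
After step 4: b = -32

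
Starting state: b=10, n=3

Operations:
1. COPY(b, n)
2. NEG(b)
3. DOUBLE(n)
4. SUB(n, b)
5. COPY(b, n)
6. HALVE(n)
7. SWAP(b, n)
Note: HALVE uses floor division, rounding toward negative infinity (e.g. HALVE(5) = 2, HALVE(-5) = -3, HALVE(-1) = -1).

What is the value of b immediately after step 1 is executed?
b = 3

Tracing b through execution:
Initial: b = 10
After step 1 (COPY(b, n)): b = 3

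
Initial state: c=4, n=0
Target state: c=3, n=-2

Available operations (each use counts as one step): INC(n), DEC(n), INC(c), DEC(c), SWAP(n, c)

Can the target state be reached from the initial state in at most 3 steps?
Yes

Path (3 steps): DEC(n) → DEC(n) → DEC(c)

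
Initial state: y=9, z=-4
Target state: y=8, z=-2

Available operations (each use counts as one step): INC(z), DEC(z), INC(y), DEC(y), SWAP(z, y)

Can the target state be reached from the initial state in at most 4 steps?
Yes

Path (3 steps): INC(z) → INC(z) → DEC(y)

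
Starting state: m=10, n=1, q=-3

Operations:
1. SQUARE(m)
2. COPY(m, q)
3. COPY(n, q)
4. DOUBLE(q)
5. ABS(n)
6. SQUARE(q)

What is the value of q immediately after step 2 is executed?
q = -3

Tracing q through execution:
Initial: q = -3
After step 1 (SQUARE(m)): q = -3
After step 2 (COPY(m, q)): q = -3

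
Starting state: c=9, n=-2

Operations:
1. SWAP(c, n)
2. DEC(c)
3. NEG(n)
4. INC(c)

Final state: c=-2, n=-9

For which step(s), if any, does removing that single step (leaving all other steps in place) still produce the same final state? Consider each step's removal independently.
None - removing any single step changes the final result

Testing removal of each single step:
Without step 1: final = c=9, n=2 (different)
Without step 2: final = c=-1, n=-9 (different)
Without step 3: final = c=-2, n=9 (different)
Without step 4: final = c=-3, n=-9 (different)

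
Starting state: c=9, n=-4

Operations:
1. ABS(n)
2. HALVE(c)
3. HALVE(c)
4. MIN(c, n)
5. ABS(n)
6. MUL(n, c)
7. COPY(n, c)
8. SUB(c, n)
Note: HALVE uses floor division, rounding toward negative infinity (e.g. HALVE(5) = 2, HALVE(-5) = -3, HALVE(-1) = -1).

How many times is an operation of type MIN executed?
1

Counting MIN operations:
Step 4: MIN(c, n) ← MIN
Total: 1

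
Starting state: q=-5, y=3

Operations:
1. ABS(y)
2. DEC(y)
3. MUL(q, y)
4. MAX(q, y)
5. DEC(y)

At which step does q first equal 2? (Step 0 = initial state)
Step 4

Tracing q:
Initial: q = -5
After step 1: q = -5
After step 2: q = -5
After step 3: q = -10
After step 4: q = 2 ← first occurrence
After step 5: q = 2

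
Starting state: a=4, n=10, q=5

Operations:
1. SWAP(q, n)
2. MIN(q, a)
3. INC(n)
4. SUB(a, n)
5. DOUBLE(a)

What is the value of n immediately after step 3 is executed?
n = 6

Tracing n through execution:
Initial: n = 10
After step 1 (SWAP(q, n)): n = 5
After step 2 (MIN(q, a)): n = 5
After step 3 (INC(n)): n = 6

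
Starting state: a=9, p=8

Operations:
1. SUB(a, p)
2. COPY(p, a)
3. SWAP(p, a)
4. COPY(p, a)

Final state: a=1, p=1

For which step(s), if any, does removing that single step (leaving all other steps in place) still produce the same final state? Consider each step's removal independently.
Step(s) 3, 4

Testing removal of each single step:
Without step 1: final = a=9, p=9 (different)
Without step 2: final = a=8, p=8 (different)
Without step 3: final = a=1, p=1 (same)
Without step 4: final = a=1, p=1 (same)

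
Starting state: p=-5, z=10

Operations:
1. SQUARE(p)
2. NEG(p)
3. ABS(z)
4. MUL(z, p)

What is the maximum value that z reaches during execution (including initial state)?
10

Values of z at each step:
Initial: z = 10 ← maximum
After step 1: z = 10
After step 2: z = 10
After step 3: z = 10
After step 4: z = -250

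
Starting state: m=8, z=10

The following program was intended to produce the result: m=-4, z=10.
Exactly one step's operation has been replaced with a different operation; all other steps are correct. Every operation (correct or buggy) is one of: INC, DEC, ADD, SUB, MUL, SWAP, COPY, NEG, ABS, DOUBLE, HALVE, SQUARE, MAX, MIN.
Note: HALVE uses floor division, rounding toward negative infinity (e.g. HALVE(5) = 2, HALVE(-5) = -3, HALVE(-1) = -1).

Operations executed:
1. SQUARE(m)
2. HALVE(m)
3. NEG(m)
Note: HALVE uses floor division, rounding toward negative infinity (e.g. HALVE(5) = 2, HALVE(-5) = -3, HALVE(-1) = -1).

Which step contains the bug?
Step 1

Trace with buggy code:
Initial: m=8, z=10
After step 1: m=64, z=10
After step 2: m=32, z=10
After step 3: m=-32, z=10
Actual final m=-32, z=10 ≠ expected m=-4, z=10.
Step 1 is the only position where a single-operation replacement can produce the expected result.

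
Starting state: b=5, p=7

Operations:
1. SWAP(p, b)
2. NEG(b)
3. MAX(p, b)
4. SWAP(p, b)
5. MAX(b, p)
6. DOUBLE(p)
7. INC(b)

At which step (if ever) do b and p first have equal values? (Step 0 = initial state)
Never

b and p never become equal during execution.

Comparing values at each step:
Initial: b=5, p=7
After step 1: b=7, p=5
After step 2: b=-7, p=5
After step 3: b=-7, p=5
After step 4: b=5, p=-7
After step 5: b=5, p=-7
After step 6: b=5, p=-14
After step 7: b=6, p=-14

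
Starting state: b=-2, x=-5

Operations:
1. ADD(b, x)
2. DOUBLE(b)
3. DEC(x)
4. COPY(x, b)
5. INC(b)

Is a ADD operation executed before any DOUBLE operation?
Yes

First ADD: step 1
First DOUBLE: step 2
Since 1 < 2, ADD comes first.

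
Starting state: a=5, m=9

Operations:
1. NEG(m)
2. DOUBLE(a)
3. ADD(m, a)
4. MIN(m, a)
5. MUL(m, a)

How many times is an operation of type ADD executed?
1

Counting ADD operations:
Step 3: ADD(m, a) ← ADD
Total: 1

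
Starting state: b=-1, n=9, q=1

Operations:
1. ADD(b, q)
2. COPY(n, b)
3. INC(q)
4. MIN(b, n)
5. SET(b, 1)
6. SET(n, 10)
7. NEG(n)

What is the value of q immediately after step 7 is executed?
q = 2

Tracing q through execution:
Initial: q = 1
After step 1 (ADD(b, q)): q = 1
After step 2 (COPY(n, b)): q = 1
After step 3 (INC(q)): q = 2
After step 4 (MIN(b, n)): q = 2
After step 5 (SET(b, 1)): q = 2
After step 6 (SET(n, 10)): q = 2
After step 7 (NEG(n)): q = 2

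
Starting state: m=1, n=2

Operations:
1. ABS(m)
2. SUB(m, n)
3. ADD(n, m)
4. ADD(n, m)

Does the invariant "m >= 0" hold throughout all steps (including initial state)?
No, violated after step 2

The invariant is violated after step 2.

State at each step:
Initial: m=1, n=2
After step 1: m=1, n=2
After step 2: m=-1, n=2
After step 3: m=-1, n=1
After step 4: m=-1, n=0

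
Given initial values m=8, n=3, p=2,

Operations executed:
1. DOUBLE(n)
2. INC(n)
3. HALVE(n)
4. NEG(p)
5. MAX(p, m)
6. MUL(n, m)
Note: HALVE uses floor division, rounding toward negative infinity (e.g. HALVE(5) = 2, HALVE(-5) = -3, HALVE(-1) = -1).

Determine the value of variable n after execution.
n = 24

Tracing execution:
Step 1: DOUBLE(n) → n = 6
Step 2: INC(n) → n = 7
Step 3: HALVE(n) → n = 3
Step 4: NEG(p) → n = 3
Step 5: MAX(p, m) → n = 3
Step 6: MUL(n, m) → n = 24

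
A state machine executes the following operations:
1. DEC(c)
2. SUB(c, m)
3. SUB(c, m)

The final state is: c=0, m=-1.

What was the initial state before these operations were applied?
c=-1, m=-1

Working backwards:
Final state: c=0, m=-1
Before step 3 (SUB(c, m)): c=-1, m=-1
Before step 2 (SUB(c, m)): c=-2, m=-1
Before step 1 (DEC(c)): c=-1, m=-1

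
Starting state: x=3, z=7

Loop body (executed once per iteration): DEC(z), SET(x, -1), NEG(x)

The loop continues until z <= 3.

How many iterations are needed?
4

Tracing iterations:
Initial: x=3, z=7
After iteration 1: x=1, z=6
After iteration 2: x=1, z=5
After iteration 3: x=1, z=4
After iteration 4: x=1, z=3
z <= 3 now holds, so the loop exits after 4 iterations.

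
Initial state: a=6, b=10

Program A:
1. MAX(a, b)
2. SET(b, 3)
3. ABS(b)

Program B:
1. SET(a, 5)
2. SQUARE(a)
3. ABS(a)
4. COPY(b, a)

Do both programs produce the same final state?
No

Program A final state: a=10, b=3
Program B final state: a=25, b=25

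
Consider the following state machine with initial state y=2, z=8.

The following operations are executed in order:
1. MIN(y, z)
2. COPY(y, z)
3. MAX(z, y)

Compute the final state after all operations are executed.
{y: 8, z: 8}

Step-by-step execution:
Initial: y=2, z=8
After step 1 (MIN(y, z)): y=2, z=8
After step 2 (COPY(y, z)): y=8, z=8
After step 3 (MAX(z, y)): y=8, z=8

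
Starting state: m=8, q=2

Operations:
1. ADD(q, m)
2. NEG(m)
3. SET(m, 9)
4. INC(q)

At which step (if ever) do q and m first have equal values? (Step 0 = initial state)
Never

q and m never become equal during execution.

Comparing values at each step:
Initial: q=2, m=8
After step 1: q=10, m=8
After step 2: q=10, m=-8
After step 3: q=10, m=9
After step 4: q=11, m=9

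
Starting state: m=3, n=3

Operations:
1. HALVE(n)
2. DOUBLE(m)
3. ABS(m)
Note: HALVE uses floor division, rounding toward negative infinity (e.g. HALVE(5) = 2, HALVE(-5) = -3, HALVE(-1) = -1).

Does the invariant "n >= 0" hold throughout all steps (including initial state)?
Yes

The invariant holds at every step.

State at each step:
Initial: m=3, n=3
After step 1: m=3, n=1
After step 2: m=6, n=1
After step 3: m=6, n=1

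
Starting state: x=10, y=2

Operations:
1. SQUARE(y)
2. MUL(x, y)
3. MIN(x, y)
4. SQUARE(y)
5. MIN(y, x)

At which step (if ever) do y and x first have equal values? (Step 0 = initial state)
Step 3

y and x first become equal after step 3.

Comparing values at each step:
Initial: y=2, x=10
After step 1: y=4, x=10
After step 2: y=4, x=40
After step 3: y=4, x=4 ← equal!
After step 4: y=16, x=4
After step 5: y=4, x=4 ← equal!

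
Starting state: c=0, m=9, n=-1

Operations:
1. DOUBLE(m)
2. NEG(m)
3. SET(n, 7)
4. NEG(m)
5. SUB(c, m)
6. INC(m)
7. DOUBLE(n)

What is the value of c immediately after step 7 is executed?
c = -18

Tracing c through execution:
Initial: c = 0
After step 1 (DOUBLE(m)): c = 0
After step 2 (NEG(m)): c = 0
After step 3 (SET(n, 7)): c = 0
After step 4 (NEG(m)): c = 0
After step 5 (SUB(c, m)): c = -18
After step 6 (INC(m)): c = -18
After step 7 (DOUBLE(n)): c = -18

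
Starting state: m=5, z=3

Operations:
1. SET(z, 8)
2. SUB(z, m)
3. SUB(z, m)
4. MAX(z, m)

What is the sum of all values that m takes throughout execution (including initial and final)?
25

Values of m at each step:
Initial: m = 5
After step 1: m = 5
After step 2: m = 5
After step 3: m = 5
After step 4: m = 5
Sum = 5 + 5 + 5 + 5 + 5 = 25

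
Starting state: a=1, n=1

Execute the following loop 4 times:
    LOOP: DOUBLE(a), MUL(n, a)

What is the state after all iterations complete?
a=16, n=1024

Iteration trace:
Start: a=1, n=1
After iteration 1: a=2, n=2
After iteration 2: a=4, n=8
After iteration 3: a=8, n=64
After iteration 4: a=16, n=1024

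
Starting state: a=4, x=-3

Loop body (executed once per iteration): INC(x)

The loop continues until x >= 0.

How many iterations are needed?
3

Tracing iterations:
Initial: a=4, x=-3
After iteration 1: a=4, x=-2
After iteration 2: a=4, x=-1
After iteration 3: a=4, x=0
x >= 0 now holds, so the loop exits after 3 iterations.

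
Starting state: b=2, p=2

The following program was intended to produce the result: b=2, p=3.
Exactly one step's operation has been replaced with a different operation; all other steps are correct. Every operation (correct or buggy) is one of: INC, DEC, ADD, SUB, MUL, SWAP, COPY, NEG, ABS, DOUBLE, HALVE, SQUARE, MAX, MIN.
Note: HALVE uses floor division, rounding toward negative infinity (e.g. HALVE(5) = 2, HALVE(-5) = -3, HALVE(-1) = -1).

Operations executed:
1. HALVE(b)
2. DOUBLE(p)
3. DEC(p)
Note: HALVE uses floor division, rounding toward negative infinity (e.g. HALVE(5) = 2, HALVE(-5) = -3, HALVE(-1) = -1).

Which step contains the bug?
Step 1

Trace with buggy code:
Initial: b=2, p=2
After step 1: b=1, p=2
After step 2: b=1, p=4
After step 3: b=1, p=3
Actual final b=1, p=3 ≠ expected b=2, p=3.
Step 1 is the only position where a single-operation replacement can produce the expected result.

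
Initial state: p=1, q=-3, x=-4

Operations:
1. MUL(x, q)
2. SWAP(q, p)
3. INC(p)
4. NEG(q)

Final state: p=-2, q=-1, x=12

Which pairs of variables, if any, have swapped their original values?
None

Comparing initial and final values:
q: -3 → -1
x: -4 → 12
p: 1 → -2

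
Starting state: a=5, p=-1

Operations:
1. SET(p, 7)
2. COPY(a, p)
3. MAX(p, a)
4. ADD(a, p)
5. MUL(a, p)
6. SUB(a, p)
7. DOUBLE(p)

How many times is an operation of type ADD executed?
1

Counting ADD operations:
Step 4: ADD(a, p) ← ADD
Total: 1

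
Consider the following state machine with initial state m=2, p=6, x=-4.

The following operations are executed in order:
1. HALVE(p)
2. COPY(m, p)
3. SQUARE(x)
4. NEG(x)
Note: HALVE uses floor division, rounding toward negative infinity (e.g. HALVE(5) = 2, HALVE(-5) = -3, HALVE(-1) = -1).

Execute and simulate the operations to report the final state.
{m: 3, p: 3, x: -16}

Step-by-step execution:
Initial: m=2, p=6, x=-4
After step 1 (HALVE(p)): m=2, p=3, x=-4
After step 2 (COPY(m, p)): m=3, p=3, x=-4
After step 3 (SQUARE(x)): m=3, p=3, x=16
After step 4 (NEG(x)): m=3, p=3, x=-16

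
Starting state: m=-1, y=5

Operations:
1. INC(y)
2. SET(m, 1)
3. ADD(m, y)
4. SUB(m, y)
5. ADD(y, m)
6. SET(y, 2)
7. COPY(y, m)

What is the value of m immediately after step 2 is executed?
m = 1

Tracing m through execution:
Initial: m = -1
After step 1 (INC(y)): m = -1
After step 2 (SET(m, 1)): m = 1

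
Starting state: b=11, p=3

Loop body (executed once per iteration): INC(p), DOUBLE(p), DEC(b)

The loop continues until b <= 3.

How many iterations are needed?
8

Tracing iterations:
Initial: b=11, p=3
After iteration 1: b=10, p=8
After iteration 2: b=9, p=18
After iteration 3: b=8, p=38
After iteration 4: b=7, p=78
After iteration 5: b=6, p=158
After iteration 6: b=5, p=318
After iteration 7: b=4, p=638
After iteration 8: b=3, p=1278
b <= 3 now holds, so the loop exits after 8 iterations.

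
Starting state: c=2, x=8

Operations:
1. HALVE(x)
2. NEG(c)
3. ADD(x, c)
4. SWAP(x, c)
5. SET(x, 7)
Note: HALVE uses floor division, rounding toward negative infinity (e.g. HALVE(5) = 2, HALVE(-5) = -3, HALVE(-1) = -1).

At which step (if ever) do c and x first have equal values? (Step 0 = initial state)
Never

c and x never become equal during execution.

Comparing values at each step:
Initial: c=2, x=8
After step 1: c=2, x=4
After step 2: c=-2, x=4
After step 3: c=-2, x=2
After step 4: c=2, x=-2
After step 5: c=2, x=7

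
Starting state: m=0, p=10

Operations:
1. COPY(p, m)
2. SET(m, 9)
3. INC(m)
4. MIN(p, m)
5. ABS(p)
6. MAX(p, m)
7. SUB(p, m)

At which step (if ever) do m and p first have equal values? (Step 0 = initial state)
Step 1

m and p first become equal after step 1.

Comparing values at each step:
Initial: m=0, p=10
After step 1: m=0, p=0 ← equal!
After step 2: m=9, p=0
After step 3: m=10, p=0
After step 4: m=10, p=0
After step 5: m=10, p=0
After step 6: m=10, p=10 ← equal!
After step 7: m=10, p=0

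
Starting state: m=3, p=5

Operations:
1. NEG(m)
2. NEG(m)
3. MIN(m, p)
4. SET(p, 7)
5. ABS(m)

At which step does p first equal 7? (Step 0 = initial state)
Step 4

Tracing p:
Initial: p = 5
After step 1: p = 5
After step 2: p = 5
After step 3: p = 5
After step 4: p = 7 ← first occurrence
After step 5: p = 7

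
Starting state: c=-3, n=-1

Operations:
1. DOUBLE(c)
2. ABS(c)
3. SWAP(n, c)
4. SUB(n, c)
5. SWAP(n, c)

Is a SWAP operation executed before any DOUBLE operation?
No

First SWAP: step 3
First DOUBLE: step 1
Since 3 > 1, DOUBLE comes first.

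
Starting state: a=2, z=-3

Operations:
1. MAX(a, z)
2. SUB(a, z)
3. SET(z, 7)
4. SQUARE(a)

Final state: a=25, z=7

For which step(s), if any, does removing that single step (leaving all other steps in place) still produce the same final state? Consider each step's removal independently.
Step(s) 1

Testing removal of each single step:
Without step 1: final = a=25, z=7 (same)
Without step 2: final = a=4, z=7 (different)
Without step 3: final = a=25, z=-3 (different)
Without step 4: final = a=5, z=7 (different)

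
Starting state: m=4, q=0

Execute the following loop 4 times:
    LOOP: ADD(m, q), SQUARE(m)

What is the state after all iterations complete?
m=4294967296, q=0

Iteration trace:
Start: m=4, q=0
After iteration 1: m=16, q=0
After iteration 2: m=256, q=0
After iteration 3: m=65536, q=0
After iteration 4: m=4294967296, q=0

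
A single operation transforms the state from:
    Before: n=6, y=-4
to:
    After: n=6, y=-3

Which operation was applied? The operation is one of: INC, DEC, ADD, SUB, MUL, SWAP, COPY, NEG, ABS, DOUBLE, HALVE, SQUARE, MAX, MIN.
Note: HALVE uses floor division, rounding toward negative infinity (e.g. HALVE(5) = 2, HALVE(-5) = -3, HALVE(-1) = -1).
INC(y)

Analyzing the change:
Before: n=6, y=-4
After: n=6, y=-3
Variable y changed from -4 to -3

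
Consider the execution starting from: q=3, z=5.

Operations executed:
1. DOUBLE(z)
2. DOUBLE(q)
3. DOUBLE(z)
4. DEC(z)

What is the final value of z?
z = 19

Tracing execution:
Step 1: DOUBLE(z) → z = 10
Step 2: DOUBLE(q) → z = 10
Step 3: DOUBLE(z) → z = 20
Step 4: DEC(z) → z = 19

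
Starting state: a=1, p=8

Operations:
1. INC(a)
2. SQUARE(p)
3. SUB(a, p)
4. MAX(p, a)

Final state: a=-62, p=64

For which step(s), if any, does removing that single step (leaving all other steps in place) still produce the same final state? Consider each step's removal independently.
Step(s) 4

Testing removal of each single step:
Without step 1: final = a=-63, p=64 (different)
Without step 2: final = a=-6, p=8 (different)
Without step 3: final = a=2, p=64 (different)
Without step 4: final = a=-62, p=64 (same)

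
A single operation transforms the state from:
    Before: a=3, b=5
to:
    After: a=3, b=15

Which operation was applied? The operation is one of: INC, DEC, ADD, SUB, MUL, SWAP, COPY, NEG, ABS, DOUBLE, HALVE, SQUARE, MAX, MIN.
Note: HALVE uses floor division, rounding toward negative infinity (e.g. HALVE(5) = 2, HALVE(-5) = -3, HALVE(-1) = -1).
MUL(b, a)

Analyzing the change:
Before: a=3, b=5
After: a=3, b=15
Variable b changed from 5 to 15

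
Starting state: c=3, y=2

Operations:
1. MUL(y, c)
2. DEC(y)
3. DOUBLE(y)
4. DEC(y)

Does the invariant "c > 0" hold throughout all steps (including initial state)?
Yes

The invariant holds at every step.

State at each step:
Initial: c=3, y=2
After step 1: c=3, y=6
After step 2: c=3, y=5
After step 3: c=3, y=10
After step 4: c=3, y=9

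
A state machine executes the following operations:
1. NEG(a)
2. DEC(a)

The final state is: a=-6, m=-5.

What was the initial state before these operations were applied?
a=5, m=-5

Working backwards:
Final state: a=-6, m=-5
Before step 2 (DEC(a)): a=-5, m=-5
Before step 1 (NEG(a)): a=5, m=-5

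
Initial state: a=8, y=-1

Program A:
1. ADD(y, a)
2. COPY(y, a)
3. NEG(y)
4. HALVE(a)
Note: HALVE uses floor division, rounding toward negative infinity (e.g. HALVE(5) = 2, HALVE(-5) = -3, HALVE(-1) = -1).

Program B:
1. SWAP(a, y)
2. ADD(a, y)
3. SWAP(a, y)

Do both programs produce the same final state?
No

Program A final state: a=4, y=-8
Program B final state: a=8, y=7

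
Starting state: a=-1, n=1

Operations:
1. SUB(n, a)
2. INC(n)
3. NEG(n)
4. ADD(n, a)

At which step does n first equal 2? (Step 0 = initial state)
Step 1

Tracing n:
Initial: n = 1
After step 1: n = 2 ← first occurrence
After step 2: n = 3
After step 3: n = -3
After step 4: n = -4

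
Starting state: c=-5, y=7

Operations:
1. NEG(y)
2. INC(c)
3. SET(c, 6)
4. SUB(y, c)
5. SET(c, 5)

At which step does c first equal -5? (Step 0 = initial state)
Step 0

Tracing c:
Initial: c = -5 ← first occurrence
After step 1: c = -5
After step 2: c = -4
After step 3: c = 6
After step 4: c = 6
After step 5: c = 5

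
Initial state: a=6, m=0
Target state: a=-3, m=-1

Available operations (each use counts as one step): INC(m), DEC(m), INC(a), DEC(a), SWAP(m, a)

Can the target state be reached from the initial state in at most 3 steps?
No

The target state cannot be reached within 3 steps.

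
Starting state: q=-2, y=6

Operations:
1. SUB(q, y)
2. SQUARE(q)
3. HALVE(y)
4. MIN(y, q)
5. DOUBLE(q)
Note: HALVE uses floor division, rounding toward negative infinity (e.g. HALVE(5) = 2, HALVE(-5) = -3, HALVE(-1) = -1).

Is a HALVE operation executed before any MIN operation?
Yes

First HALVE: step 3
First MIN: step 4
Since 3 < 4, HALVE comes first.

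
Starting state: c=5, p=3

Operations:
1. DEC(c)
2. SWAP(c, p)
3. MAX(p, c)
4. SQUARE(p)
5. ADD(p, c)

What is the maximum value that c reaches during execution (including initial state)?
5

Values of c at each step:
Initial: c = 5 ← maximum
After step 1: c = 4
After step 2: c = 3
After step 3: c = 3
After step 4: c = 3
After step 5: c = 3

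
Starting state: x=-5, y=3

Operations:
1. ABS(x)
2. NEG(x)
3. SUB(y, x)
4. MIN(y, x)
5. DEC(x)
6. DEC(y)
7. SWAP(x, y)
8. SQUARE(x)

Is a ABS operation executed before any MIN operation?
Yes

First ABS: step 1
First MIN: step 4
Since 1 < 4, ABS comes first.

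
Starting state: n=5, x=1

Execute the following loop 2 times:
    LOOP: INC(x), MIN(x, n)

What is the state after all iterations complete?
n=5, x=3

Iteration trace:
Start: n=5, x=1
After iteration 1: n=5, x=2
After iteration 2: n=5, x=3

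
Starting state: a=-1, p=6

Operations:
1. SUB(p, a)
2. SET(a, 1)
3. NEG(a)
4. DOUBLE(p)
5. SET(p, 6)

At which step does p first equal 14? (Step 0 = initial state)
Step 4

Tracing p:
Initial: p = 6
After step 1: p = 7
After step 2: p = 7
After step 3: p = 7
After step 4: p = 14 ← first occurrence
After step 5: p = 6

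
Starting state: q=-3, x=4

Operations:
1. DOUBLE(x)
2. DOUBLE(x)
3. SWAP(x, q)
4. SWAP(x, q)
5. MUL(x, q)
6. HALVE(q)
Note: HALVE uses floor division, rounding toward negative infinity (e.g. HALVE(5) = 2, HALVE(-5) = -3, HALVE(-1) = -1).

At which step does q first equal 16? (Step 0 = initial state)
Step 3

Tracing q:
Initial: q = -3
After step 1: q = -3
After step 2: q = -3
After step 3: q = 16 ← first occurrence
After step 4: q = -3
After step 5: q = -3
After step 6: q = -2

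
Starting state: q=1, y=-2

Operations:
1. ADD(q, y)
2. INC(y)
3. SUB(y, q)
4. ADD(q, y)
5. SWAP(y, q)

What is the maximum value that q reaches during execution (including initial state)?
1

Values of q at each step:
Initial: q = 1 ← maximum
After step 1: q = -1
After step 2: q = -1
After step 3: q = -1
After step 4: q = -1
After step 5: q = 0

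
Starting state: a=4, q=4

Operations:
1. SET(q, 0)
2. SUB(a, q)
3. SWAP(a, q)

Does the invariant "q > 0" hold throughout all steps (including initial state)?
No, violated after step 1

The invariant is violated after step 1.

State at each step:
Initial: a=4, q=4
After step 1: a=4, q=0
After step 2: a=4, q=0
After step 3: a=0, q=4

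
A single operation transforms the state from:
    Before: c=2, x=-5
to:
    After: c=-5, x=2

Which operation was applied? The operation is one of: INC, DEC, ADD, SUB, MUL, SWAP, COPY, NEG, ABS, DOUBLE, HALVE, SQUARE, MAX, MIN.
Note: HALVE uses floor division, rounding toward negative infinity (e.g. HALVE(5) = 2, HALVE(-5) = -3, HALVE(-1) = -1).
SWAP(x, c)

Analyzing the change:
Before: c=2, x=-5
After: c=-5, x=2
Variable x changed from -5 to 2
Variable c changed from 2 to -5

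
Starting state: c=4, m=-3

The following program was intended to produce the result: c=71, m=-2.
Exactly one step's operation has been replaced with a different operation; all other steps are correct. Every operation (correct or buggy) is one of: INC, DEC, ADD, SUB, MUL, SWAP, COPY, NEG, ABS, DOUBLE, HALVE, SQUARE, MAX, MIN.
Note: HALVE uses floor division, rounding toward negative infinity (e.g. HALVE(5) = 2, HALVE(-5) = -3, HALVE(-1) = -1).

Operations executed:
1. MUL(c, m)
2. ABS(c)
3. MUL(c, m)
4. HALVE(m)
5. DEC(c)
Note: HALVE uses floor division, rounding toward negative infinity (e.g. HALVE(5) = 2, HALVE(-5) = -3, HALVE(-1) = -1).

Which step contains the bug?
Step 2

Trace with buggy code:
Initial: c=4, m=-3
After step 1: c=-12, m=-3
After step 2: c=12, m=-3
After step 3: c=-36, m=-3
After step 4: c=-36, m=-2
After step 5: c=-37, m=-2
Actual final c=-37, m=-2 ≠ expected c=71, m=-2.
Step 2 is the only position where a single-operation replacement can produce the expected result.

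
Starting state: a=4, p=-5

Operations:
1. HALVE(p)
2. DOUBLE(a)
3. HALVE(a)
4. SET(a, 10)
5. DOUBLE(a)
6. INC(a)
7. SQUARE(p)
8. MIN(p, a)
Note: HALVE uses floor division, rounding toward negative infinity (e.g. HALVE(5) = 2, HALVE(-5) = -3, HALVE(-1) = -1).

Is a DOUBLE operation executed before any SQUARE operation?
Yes

First DOUBLE: step 2
First SQUARE: step 7
Since 2 < 7, DOUBLE comes first.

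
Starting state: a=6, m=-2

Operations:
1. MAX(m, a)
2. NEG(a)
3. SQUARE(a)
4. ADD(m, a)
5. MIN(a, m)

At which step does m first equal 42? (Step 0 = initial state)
Step 4

Tracing m:
Initial: m = -2
After step 1: m = 6
After step 2: m = 6
After step 3: m = 6
After step 4: m = 42 ← first occurrence
After step 5: m = 42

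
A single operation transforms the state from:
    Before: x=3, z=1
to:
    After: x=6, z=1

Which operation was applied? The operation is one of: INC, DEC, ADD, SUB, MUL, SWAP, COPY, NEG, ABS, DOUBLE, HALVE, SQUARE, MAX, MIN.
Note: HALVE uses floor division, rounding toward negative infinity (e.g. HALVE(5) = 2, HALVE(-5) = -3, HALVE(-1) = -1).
DOUBLE(x)

Analyzing the change:
Before: x=3, z=1
After: x=6, z=1
Variable x changed from 3 to 6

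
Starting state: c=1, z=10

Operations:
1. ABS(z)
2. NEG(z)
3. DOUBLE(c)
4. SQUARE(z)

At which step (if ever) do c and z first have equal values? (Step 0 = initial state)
Never

c and z never become equal during execution.

Comparing values at each step:
Initial: c=1, z=10
After step 1: c=1, z=10
After step 2: c=1, z=-10
After step 3: c=2, z=-10
After step 4: c=2, z=100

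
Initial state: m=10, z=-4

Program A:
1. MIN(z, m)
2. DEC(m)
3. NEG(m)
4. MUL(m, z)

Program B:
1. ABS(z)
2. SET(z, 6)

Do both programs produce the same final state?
No

Program A final state: m=36, z=-4
Program B final state: m=10, z=6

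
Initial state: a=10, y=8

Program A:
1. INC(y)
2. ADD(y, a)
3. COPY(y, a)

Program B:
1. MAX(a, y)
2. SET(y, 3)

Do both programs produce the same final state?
No

Program A final state: a=10, y=10
Program B final state: a=10, y=3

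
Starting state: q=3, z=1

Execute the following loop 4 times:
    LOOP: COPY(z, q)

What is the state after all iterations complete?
q=3, z=3

Iteration trace:
Start: q=3, z=1
After iteration 1: q=3, z=3
After iteration 2: q=3, z=3
After iteration 3: q=3, z=3
After iteration 4: q=3, z=3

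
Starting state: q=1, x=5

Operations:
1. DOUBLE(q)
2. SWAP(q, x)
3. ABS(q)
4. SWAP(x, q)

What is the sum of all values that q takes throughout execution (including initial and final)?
15

Values of q at each step:
Initial: q = 1
After step 1: q = 2
After step 2: q = 5
After step 3: q = 5
After step 4: q = 2
Sum = 1 + 2 + 5 + 5 + 2 = 15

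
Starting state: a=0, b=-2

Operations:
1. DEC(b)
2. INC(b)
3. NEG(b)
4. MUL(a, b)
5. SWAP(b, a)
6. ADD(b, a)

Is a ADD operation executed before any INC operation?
No

First ADD: step 6
First INC: step 2
Since 6 > 2, INC comes first.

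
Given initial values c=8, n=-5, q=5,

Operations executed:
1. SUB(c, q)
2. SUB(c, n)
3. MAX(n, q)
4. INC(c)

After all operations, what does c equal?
c = 9

Tracing execution:
Step 1: SUB(c, q) → c = 3
Step 2: SUB(c, n) → c = 8
Step 3: MAX(n, q) → c = 8
Step 4: INC(c) → c = 9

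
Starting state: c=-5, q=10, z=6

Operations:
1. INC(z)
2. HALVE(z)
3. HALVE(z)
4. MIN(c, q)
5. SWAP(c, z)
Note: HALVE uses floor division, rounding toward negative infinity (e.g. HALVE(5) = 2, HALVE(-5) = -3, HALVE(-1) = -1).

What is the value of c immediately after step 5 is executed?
c = 1

Tracing c through execution:
Initial: c = -5
After step 1 (INC(z)): c = -5
After step 2 (HALVE(z)): c = -5
After step 3 (HALVE(z)): c = -5
After step 4 (MIN(c, q)): c = -5
After step 5 (SWAP(c, z)): c = 1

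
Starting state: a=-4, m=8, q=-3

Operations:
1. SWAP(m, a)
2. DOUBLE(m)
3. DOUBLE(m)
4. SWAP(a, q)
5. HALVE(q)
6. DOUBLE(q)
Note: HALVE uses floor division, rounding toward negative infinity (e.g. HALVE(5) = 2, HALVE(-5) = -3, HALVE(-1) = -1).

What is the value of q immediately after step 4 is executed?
q = 8

Tracing q through execution:
Initial: q = -3
After step 1 (SWAP(m, a)): q = -3
After step 2 (DOUBLE(m)): q = -3
After step 3 (DOUBLE(m)): q = -3
After step 4 (SWAP(a, q)): q = 8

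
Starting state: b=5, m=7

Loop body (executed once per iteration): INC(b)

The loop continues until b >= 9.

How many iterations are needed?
4

Tracing iterations:
Initial: b=5, m=7
After iteration 1: b=6, m=7
After iteration 2: b=7, m=7
After iteration 3: b=8, m=7
After iteration 4: b=9, m=7
b >= 9 now holds, so the loop exits after 4 iterations.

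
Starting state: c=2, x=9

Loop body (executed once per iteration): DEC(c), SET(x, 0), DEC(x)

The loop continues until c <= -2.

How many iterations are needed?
4

Tracing iterations:
Initial: c=2, x=9
After iteration 1: c=1, x=-1
After iteration 2: c=0, x=-1
After iteration 3: c=-1, x=-1
After iteration 4: c=-2, x=-1
c <= -2 now holds, so the loop exits after 4 iterations.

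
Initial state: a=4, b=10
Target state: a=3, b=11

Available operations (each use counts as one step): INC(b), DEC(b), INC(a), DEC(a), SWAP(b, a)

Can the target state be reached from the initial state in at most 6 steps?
Yes

Path (2 steps): INC(b) → DEC(a)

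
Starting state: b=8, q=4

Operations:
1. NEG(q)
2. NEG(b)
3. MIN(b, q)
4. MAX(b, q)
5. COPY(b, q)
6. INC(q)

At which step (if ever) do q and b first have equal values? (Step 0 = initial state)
Step 4

q and b first become equal after step 4.

Comparing values at each step:
Initial: q=4, b=8
After step 1: q=-4, b=8
After step 2: q=-4, b=-8
After step 3: q=-4, b=-8
After step 4: q=-4, b=-4 ← equal!
After step 5: q=-4, b=-4 ← equal!
After step 6: q=-3, b=-4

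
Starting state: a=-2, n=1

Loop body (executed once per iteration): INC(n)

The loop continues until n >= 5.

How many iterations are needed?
4

Tracing iterations:
Initial: a=-2, n=1
After iteration 1: a=-2, n=2
After iteration 2: a=-2, n=3
After iteration 3: a=-2, n=4
After iteration 4: a=-2, n=5
n >= 5 now holds, so the loop exits after 4 iterations.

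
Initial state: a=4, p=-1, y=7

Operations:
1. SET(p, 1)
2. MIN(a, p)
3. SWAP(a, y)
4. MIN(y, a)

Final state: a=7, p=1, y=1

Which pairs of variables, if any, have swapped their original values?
None

Comparing initial and final values:
y: 7 → 1
a: 4 → 7
p: -1 → 1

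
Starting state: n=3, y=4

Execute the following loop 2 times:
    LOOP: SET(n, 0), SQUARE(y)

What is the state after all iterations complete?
n=0, y=256

Iteration trace:
Start: n=3, y=4
After iteration 1: n=0, y=16
After iteration 2: n=0, y=256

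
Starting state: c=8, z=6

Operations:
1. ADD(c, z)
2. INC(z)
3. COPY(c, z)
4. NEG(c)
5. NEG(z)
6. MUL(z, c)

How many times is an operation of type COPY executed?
1

Counting COPY operations:
Step 3: COPY(c, z) ← COPY
Total: 1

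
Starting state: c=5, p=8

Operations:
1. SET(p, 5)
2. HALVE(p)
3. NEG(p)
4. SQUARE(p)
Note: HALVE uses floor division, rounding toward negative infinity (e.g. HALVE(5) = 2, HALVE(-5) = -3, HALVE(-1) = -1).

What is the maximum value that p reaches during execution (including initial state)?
8

Values of p at each step:
Initial: p = 8 ← maximum
After step 1: p = 5
After step 2: p = 2
After step 3: p = -2
After step 4: p = 4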